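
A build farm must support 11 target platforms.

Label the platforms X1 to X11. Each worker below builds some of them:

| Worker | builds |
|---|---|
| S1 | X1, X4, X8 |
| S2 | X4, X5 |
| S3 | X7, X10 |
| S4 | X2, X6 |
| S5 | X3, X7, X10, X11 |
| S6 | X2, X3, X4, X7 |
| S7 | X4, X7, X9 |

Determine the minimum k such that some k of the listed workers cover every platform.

Take {S1, S2, S4, S5, S7}. Their union is {X1, X2, X3, X4, X5, X6, X7, X8, X9, X10, X11}, which is all 11 platforms.
No 4 of the 7 workers cover everything (all 35 combinations miss at least one platform), so 5 is optimal.

5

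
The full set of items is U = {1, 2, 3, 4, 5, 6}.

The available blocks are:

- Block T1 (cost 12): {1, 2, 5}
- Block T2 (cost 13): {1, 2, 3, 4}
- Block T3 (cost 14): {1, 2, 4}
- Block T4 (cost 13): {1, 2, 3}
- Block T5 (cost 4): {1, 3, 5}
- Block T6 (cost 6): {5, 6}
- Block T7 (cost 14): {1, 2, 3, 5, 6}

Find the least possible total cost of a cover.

T2, T6 together cover every item (T2 ∪ T6 = {1, 2, 3, 4, 5, 6}); total cost 13 + 6 = 19.
The greedy pick T5, T6, T2 costs 23; no covering selection beats 19.

19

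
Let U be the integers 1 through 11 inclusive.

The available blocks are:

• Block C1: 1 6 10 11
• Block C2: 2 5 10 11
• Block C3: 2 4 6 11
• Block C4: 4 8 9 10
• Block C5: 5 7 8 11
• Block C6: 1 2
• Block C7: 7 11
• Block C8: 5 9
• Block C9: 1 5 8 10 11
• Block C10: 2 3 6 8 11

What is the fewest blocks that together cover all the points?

C4 and C5 and C6 and C10 together: C4 ∪ C5 ∪ C6 ∪ C10 = {1, 2, 3, 4, 5, 6, 7, 8, 9, 10, 11} — every point is covered.
No 3 of the 10 blocks cover everything (all 120 combinations miss at least one point), so 4 is optimal.

4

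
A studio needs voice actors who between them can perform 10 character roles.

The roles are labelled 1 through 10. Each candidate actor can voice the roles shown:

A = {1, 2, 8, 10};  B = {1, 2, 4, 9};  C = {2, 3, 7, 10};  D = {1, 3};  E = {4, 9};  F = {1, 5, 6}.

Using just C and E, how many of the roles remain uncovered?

Union of C, E = {2, 3, 4, 7, 9, 10}.
Not covered: 1, 5, 6, 8 — 4 roles.

4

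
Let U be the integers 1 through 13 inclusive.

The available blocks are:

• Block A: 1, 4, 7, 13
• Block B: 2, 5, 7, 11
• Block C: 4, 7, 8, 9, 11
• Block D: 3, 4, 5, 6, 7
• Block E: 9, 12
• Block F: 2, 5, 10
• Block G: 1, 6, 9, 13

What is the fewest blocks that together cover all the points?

5

C and D and E and F and G together: C ∪ D ∪ E ∪ F ∪ G = {1, 2, 3, 4, 5, 6, 7, 8, 9, 10, 11, 12, 13} — every point is covered.
No 4 of the 7 blocks cover everything (all 35 combinations miss at least one point), so 5 is optimal.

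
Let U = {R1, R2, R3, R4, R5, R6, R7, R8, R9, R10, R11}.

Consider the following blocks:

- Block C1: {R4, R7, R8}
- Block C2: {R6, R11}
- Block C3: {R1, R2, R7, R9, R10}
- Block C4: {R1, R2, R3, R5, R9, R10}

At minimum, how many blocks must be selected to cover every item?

Take {C1, C2, C4}. Their union is {R1, R2, R3, R4, R5, R6, R7, R8, R9, R10, R11}, which is all 11 items.
Only C4 contains R3, so C4 is forced; the remaining 5 items need at least 2 more blocks (each remaining block adds at most 3) — so at least 3 blocks are needed, and 3 is optimal.

3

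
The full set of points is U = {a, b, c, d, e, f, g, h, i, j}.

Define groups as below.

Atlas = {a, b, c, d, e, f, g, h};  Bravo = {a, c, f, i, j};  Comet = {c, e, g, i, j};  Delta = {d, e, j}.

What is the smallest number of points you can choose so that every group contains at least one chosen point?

The 2 points {e, f} hit every group.
No single point lies in every group, so at least 2 are needed and 2 is optimal.

2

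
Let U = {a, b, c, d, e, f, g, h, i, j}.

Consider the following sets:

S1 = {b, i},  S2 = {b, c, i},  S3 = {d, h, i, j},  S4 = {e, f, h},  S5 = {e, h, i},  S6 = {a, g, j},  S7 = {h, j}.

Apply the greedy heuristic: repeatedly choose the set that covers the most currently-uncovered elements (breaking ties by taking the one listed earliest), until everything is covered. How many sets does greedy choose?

4

Greedy: pick S3 (covers 4 new) → pick S2 (covers 2 new) → pick S4 (covers 2 new) → pick S6 (covers 2 new). Total picks: 4.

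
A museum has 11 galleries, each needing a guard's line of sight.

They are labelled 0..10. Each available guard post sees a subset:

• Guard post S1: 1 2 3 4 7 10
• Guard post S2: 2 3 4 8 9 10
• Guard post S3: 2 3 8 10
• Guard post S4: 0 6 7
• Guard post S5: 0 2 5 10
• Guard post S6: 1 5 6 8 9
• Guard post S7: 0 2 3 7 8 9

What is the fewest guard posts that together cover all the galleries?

Take {S1, S6, S7}. Their union is {0, 1, 2, 3, 4, 5, 6, 7, 8, 9, 10}, which is all 11 galleries.
No 2 of the 7 guard posts cover everything (all 21 combinations miss at least one gallery), so 3 is optimal.

3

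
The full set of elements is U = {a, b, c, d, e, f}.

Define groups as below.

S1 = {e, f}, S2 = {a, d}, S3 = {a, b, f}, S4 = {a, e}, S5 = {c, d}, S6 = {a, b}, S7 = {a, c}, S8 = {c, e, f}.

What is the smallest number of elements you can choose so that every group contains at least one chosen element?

3

H = {a, d, f} meets every group (each contains at least one member of H), and |H| = 3.
The groups S1, S5, S6 are pairwise disjoint, so any hitting set needs a separate element for each — at least 3. Hence 3 is optimal.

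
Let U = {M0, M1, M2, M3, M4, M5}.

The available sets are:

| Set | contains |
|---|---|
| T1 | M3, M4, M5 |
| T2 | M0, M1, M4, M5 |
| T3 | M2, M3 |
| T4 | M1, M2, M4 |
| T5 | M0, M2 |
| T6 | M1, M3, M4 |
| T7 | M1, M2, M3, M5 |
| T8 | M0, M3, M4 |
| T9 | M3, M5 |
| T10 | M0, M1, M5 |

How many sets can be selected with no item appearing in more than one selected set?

2

T5, T6 are pairwise disjoint (T5={M0,M2}; T6={M1,M3,M4}).
Every remaining set overlaps one of these, and no 3 of the listed sets are pairwise disjoint, so 2 is the maximum.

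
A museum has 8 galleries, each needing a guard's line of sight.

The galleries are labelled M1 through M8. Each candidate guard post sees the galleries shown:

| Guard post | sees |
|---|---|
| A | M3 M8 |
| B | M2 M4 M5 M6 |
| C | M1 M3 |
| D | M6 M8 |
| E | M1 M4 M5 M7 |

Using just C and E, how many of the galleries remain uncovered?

Union of C, E = {M1, M3, M4, M5, M7}.
Not covered: M2, M6, M8 — 3 galleries.

3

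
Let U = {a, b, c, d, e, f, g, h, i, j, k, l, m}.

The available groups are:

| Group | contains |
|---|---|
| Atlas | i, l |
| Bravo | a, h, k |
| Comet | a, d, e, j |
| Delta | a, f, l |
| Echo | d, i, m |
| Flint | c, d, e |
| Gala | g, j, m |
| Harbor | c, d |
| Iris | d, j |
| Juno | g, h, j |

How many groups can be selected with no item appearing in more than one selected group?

4

Atlas, Bravo, Gala, Harbor are pairwise disjoint (Atlas={i,l}; Bravo={a,h,k}; Gala={g,j,m}; Harbor={c,d}).
Every remaining group overlaps one of these, and no 5 of the listed groups are pairwise disjoint, so 4 is the maximum.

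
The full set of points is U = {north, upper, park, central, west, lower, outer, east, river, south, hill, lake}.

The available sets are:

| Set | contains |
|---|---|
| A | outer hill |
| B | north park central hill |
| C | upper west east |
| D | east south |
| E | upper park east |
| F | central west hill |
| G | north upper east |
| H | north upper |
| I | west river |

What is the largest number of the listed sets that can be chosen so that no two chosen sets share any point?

A, D, H, I are pairwise disjoint (A={outer,hill}; D={east,south}; H={north,upper}; I={west,river}).
Every remaining set overlaps one of these, and no 5 of the listed sets are pairwise disjoint, so 4 is the maximum.

4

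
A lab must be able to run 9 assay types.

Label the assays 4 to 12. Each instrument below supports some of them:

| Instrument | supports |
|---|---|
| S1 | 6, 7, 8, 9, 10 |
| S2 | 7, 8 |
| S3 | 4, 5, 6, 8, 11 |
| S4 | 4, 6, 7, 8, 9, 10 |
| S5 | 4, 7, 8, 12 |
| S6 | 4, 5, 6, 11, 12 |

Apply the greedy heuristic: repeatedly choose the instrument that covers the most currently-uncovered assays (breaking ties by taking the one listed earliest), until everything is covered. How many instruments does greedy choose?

Greedy: pick S4 (covers 6 new) → pick S6 (covers 3 new). Total picks: 2.

2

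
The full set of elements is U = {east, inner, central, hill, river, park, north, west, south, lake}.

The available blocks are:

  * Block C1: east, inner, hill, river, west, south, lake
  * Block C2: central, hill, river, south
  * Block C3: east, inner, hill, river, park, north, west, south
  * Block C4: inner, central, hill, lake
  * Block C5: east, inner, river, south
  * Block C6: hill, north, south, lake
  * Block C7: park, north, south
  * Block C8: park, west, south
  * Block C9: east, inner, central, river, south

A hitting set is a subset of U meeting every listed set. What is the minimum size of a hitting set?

2

The 2 elements {hill, south} hit every block.
The blocks C4, C7 are pairwise disjoint, so any hitting set needs a separate element for each — at least 2. Hence 2 is optimal.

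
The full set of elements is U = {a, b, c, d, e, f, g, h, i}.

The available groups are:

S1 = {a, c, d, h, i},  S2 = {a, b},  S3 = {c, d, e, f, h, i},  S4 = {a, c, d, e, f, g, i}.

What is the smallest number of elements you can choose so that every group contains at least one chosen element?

T = {b, i} meets every group (each contains at least one member of T), and |T| = 2.
The groups S2, S3 are pairwise disjoint, so any hitting set needs a separate element for each — at least 2. Hence 2 is optimal.

2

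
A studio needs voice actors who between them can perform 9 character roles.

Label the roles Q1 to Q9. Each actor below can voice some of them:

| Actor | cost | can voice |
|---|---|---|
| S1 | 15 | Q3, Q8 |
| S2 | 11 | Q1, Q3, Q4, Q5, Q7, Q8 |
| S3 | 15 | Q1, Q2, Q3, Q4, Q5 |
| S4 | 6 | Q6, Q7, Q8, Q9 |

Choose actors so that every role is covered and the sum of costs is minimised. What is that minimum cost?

21

S3, S4 together cover every role (S3 ∪ S4 = {Q1, Q2, Q3, Q4, Q5, Q6, Q7, Q8, Q9}); total cost 15 + 6 = 21.
The greedy pick S4, S2, S3 costs 32; no covering selection beats 21.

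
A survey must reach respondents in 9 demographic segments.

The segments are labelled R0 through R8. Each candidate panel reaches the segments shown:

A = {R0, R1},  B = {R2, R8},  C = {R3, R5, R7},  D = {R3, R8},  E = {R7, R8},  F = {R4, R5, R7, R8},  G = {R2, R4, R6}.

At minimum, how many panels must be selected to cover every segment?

Take {A, C, E, G}. Their union is {R0, R1, R2, R3, R4, R5, R6, R7, R8}, which is all 9 segments.
No 3 of the 7 panels cover everything (all 35 combinations miss at least one segment), so 4 is optimal.

4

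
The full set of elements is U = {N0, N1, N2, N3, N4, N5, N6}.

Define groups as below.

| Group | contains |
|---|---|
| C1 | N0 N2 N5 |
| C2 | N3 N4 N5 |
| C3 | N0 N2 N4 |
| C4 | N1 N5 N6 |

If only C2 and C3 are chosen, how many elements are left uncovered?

Union of C2, C3 = {N0, N2, N3, N4, N5}.
Not covered: N1, N6 — 2 elements.

2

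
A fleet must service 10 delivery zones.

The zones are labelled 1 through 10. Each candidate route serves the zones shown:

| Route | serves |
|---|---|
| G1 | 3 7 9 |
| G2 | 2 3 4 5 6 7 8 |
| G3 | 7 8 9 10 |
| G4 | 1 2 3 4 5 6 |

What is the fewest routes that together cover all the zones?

G3 and G4 together: G3 ∪ G4 = {1, 2, 3, 4, 5, 6, 7, 8, 9, 10} — every zone is covered.
No single route has all 10 zones (the largest, G2, has 7), so 2 is optimal.

2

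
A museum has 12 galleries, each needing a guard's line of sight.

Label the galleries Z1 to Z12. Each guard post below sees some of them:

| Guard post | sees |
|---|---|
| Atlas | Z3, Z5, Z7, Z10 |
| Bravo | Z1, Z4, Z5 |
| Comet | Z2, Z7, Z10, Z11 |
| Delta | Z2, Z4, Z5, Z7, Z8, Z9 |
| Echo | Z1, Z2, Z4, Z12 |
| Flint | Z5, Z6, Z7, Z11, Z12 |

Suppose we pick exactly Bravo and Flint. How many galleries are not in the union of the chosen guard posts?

5

Union of Bravo, Flint = {Z1, Z4, Z5, Z6, Z7, Z11, Z12}.
Not covered: Z2, Z3, Z8, Z9, Z10 — 5 galleries.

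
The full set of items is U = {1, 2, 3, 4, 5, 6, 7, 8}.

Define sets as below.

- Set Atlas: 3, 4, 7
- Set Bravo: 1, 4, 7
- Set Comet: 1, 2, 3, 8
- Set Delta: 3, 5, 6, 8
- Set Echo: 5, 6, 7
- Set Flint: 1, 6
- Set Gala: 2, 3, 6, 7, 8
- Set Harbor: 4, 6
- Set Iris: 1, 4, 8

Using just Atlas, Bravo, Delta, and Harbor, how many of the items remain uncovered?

Union of Atlas, Bravo, Delta, Harbor = {1, 3, 4, 5, 6, 7, 8}.
Not covered: 2 — 1 item.

1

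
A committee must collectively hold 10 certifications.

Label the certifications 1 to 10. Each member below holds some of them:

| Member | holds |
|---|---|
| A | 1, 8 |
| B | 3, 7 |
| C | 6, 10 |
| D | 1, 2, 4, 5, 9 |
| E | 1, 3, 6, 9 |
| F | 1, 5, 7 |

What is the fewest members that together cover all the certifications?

Take {A, B, C, D}. Their union is {1, 2, 3, 4, 5, 6, 7, 8, 9, 10}, which is all 10 certifications.
Only D contains 2, so D is forced; the remaining 5 certifications need at least 3 more members (each remaining member adds at most 2) — so at least 4 members are needed, and 4 is optimal.

4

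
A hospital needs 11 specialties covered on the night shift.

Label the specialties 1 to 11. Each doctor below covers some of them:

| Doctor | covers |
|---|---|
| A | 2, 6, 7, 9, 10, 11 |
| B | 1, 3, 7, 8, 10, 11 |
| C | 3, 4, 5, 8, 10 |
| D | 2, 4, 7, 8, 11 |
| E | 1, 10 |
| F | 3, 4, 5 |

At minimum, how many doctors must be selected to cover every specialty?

A and C and E together: A ∪ C ∪ E = {1, 2, 3, 4, 5, 6, 7, 8, 9, 10, 11} — every specialty is covered.
Only A contains 6, so A is forced; the remaining 5 specialties need at least 2 more doctors (each remaining doctor adds at most 4) — so at least 3 doctors are needed, and 3 is optimal.

3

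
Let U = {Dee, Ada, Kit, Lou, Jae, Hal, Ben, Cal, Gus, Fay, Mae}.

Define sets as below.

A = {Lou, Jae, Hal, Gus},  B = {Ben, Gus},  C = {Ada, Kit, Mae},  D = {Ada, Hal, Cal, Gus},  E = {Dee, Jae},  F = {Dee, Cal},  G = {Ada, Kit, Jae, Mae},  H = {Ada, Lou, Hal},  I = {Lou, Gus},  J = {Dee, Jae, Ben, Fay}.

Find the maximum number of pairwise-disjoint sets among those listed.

C, F, I are pairwise disjoint (C={Ada,Kit,Mae}; F={Dee,Cal}; I={Lou,Gus}).
Every remaining set overlaps one of these, and no 4 of the listed sets are pairwise disjoint, so 3 is the maximum.

3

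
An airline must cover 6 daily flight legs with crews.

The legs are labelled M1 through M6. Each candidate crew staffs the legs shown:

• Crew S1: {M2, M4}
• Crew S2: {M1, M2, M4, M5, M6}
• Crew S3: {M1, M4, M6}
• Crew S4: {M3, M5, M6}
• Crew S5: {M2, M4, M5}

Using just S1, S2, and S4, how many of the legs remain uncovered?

0

Union of S1, S2, S4 = {M1, M2, M3, M4, M5, M6} — that's every leg, so 0 are uncovered.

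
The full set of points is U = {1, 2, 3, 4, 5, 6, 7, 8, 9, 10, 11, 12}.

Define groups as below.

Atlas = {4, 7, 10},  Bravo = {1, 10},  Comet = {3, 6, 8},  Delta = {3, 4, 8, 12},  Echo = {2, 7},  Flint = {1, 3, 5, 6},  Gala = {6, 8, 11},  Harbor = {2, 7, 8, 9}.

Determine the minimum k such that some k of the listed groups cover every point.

5

Atlas and Delta and Flint and Gala and Harbor together: Atlas ∪ Delta ∪ Flint ∪ Gala ∪ Harbor = {1, 2, 3, 4, 5, 6, 7, 8, 9, 10, 11, 12} — every point is covered.
No 4 of the 8 groups cover everything (all 70 combinations miss at least one point), so 5 is optimal.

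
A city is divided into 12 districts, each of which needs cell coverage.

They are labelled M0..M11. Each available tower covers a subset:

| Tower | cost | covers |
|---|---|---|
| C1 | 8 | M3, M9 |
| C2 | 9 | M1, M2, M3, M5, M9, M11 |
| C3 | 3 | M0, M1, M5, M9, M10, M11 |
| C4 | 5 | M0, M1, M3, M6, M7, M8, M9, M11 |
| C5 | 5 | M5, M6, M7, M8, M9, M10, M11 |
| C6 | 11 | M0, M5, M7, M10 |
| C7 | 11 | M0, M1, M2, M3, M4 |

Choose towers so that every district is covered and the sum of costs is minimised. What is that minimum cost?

16

C5, C7 together cover every district (C5 ∪ C7 = {M0, M1, M2, M3, M4, M5, M6, M7, M8, M9, M10, M11}); total cost 5 + 11 = 16.
The greedy pick C3, C4, C7 costs 19; no covering selection beats 16.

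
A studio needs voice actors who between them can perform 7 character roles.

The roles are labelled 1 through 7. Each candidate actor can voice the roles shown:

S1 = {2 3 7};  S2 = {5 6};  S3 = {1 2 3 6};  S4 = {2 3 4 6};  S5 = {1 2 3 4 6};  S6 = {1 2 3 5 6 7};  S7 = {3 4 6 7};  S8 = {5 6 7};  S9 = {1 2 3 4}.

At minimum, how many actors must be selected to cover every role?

Take {S8, S9}. Their union is {1, 2, 3, 4, 5, 6, 7}, which is all 7 roles.
No single actor has all 7 roles (the largest, S6, has 6), so 2 is optimal.

2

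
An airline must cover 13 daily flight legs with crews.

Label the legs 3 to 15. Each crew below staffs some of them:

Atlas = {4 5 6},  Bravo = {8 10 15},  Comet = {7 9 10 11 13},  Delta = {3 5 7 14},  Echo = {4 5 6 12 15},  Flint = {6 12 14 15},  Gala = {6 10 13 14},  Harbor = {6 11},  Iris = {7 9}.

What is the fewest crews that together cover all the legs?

4

Bravo and Comet and Delta and Echo together: Bravo ∪ Comet ∪ Delta ∪ Echo = {3, 4, 5, 6, 7, 8, 9, 10, 11, 12, 13, 14, 15} — every leg is covered.
Only Delta contains 3, so Delta is forced; the remaining 9 legs need at least 3 more crews (each remaining crew adds at most 4) — so at least 4 crews are needed, and 4 is optimal.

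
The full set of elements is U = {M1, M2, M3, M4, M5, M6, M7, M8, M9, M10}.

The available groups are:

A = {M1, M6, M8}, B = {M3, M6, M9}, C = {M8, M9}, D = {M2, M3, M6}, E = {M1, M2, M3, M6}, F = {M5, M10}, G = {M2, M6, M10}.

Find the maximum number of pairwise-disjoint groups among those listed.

C, D, F are pairwise disjoint (C={M8,M9}; D={M2,M3,M6}; F={M5,M10}).
Every remaining group overlaps one of these, and no 4 of the listed groups are pairwise disjoint, so 3 is the maximum.

3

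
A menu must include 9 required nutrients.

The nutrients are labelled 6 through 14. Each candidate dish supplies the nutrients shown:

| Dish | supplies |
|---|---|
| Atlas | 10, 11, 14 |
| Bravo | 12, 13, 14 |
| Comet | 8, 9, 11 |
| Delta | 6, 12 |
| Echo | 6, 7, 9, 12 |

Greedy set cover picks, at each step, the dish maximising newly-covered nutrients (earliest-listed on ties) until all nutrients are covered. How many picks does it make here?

Greedy: pick Echo (covers 4 new) → pick Atlas (covers 3 new) → pick Bravo (covers 1 new) → pick Comet (covers 1 new). Total picks: 4.

4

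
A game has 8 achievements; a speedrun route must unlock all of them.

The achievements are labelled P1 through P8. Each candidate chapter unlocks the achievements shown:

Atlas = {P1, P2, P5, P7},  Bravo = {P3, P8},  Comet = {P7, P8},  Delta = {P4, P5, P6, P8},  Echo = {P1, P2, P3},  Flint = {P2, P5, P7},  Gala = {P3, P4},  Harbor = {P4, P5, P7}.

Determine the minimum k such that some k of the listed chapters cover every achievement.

Take {Atlas, Bravo, Delta}. Their union is {P1, P2, P3, P4, P5, P6, P7, P8}, which is all 8 achievements.
Only Delta contains P6, so Delta is forced; the remaining 4 achievements need at least 2 more chapters (each remaining chapter adds at most 3) — so at least 3 chapters are needed, and 3 is optimal.

3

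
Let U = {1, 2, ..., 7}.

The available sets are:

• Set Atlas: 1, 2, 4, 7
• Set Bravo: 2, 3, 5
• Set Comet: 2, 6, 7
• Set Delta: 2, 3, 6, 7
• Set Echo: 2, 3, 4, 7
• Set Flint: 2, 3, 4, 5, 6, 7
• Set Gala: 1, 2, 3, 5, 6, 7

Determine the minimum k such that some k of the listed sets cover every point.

2

Echo and Gala cover everything between them: the union {1, 2, 3, 4, 5, 6, 7} is all of U.
No single set has all 7 points (the largest, Flint, has 6), so 2 is optimal.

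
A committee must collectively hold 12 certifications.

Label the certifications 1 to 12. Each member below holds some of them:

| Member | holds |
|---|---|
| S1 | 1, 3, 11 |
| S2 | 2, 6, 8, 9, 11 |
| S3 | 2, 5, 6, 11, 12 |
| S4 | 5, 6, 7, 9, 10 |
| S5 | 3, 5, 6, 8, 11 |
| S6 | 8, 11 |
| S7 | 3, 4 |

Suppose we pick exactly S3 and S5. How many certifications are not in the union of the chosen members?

Union of S3, S5 = {2, 3, 5, 6, 8, 11, 12}.
Not covered: 1, 4, 7, 9, 10 — 5 certifications.

5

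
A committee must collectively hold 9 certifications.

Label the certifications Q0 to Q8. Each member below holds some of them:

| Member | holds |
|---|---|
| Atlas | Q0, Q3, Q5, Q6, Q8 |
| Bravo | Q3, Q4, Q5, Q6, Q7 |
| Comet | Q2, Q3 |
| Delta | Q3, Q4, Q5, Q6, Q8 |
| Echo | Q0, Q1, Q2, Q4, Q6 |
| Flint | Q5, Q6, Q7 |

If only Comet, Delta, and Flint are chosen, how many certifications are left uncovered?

Union of Comet, Delta, Flint = {Q2, Q3, Q4, Q5, Q6, Q7, Q8}.
Not covered: Q0, Q1 — 2 certifications.

2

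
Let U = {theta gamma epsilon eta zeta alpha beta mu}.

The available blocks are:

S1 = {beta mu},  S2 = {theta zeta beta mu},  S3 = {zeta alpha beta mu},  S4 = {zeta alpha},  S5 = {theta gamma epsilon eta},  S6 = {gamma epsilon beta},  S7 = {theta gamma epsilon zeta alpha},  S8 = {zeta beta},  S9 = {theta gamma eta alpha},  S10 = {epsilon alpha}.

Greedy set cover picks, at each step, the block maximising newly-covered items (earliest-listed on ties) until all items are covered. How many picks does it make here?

3

Greedy: pick S7 (covers 5 new) → pick S1 (covers 2 new) → pick S5 (covers 1 new). Total picks: 3.
(The true minimum cover uses only 2 blocks, so greedy is not optimal here.)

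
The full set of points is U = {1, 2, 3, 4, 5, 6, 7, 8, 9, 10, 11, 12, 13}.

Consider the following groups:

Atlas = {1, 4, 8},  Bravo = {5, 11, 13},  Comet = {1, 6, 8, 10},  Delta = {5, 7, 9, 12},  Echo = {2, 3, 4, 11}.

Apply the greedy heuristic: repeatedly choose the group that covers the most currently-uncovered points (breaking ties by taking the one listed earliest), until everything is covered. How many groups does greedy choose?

4

Greedy: pick Comet (covers 4 new) → pick Delta (covers 4 new) → pick Echo (covers 4 new) → pick Bravo (covers 1 new). Total picks: 4.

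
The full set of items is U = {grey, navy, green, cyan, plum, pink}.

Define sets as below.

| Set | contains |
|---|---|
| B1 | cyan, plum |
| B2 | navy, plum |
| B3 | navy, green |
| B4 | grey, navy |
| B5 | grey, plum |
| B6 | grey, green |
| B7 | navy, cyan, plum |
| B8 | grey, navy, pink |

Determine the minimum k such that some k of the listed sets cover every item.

Take {B3, B7, B8}. Their union is {grey, navy, green, cyan, plum, pink}, which is all 6 items.
Only B8 contains pink, so B8 is forced; the remaining 3 items need at least 2 more sets (each remaining set adds at most 2) — so at least 3 sets are needed, and 3 is optimal.

3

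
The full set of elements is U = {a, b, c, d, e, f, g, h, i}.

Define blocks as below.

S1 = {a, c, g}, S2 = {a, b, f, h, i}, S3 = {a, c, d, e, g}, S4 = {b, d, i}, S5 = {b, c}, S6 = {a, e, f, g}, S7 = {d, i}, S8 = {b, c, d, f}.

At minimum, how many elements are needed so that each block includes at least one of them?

Take T = {b, g, i}. Each listed block contains at least one of these, so T is a hitting set of size 3.
The blocks S5, S6, S7 are pairwise disjoint, so any hitting set needs a separate element for each — at least 3. Hence 3 is optimal.

3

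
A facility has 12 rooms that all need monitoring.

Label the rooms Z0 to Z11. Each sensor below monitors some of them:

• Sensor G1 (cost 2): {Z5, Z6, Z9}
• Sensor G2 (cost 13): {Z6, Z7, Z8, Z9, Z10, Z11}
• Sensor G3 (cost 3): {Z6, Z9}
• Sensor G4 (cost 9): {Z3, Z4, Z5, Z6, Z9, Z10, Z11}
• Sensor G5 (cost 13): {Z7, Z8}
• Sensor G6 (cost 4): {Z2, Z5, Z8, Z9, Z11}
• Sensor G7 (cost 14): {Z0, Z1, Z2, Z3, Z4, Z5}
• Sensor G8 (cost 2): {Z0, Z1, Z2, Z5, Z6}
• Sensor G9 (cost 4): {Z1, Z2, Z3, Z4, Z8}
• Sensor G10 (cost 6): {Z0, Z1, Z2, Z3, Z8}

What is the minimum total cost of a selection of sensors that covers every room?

G2, G8, G9 together cover every room (G2 ∪ G8 ∪ G9 = {Z0, Z1, Z2, Z3, Z4, Z5, Z6, Z7, Z8, Z9, Z10, Z11}); total cost 13 + 2 + 4 = 19.
The greedy pick G8, G6, G9, G2 costs 23; no covering selection beats 19.

19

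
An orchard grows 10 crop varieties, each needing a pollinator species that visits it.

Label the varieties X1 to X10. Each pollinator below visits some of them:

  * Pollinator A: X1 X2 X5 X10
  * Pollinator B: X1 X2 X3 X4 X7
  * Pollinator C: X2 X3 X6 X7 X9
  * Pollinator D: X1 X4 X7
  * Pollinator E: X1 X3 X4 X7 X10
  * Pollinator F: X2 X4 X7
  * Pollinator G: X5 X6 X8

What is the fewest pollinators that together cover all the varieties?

C and E and G together: C ∪ E ∪ G = {X1, X2, X3, X4, X5, X6, X7, X8, X9, X10} — every variety is covered.
Only G contains X8, so G is forced; the remaining 7 varieties need at least 2 more pollinators (each remaining pollinator adds at most 5) — so at least 3 pollinators are needed, and 3 is optimal.

3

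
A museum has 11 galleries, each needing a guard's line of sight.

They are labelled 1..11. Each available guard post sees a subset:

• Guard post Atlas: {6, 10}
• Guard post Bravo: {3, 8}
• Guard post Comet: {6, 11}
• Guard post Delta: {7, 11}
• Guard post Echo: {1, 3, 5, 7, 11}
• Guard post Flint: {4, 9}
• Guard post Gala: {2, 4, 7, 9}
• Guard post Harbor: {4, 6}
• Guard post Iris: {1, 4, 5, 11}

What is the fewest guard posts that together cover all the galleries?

Take {Atlas, Bravo, Echo, Gala}. Their union is {1, 2, 3, 4, 5, 6, 7, 8, 9, 10, 11}, which is all 11 galleries.
Only Bravo contains 8, so Bravo is forced; the remaining 9 galleries need at least 3 more guard posts (each remaining guard post adds at most 4) — so at least 4 guard posts are needed, and 4 is optimal.

4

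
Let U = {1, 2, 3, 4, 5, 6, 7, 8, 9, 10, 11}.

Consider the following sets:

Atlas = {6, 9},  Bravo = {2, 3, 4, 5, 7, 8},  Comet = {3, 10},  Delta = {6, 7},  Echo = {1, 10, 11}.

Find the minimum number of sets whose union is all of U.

Take {Atlas, Bravo, Echo}. Their union is {1, 2, 3, 4, 5, 6, 7, 8, 9, 10, 11}, which is all 11 items.
Only Echo contains 1, so Echo is forced; the remaining 8 items need at least 2 more sets (each remaining set adds at most 6) — so at least 3 sets are needed, and 3 is optimal.

3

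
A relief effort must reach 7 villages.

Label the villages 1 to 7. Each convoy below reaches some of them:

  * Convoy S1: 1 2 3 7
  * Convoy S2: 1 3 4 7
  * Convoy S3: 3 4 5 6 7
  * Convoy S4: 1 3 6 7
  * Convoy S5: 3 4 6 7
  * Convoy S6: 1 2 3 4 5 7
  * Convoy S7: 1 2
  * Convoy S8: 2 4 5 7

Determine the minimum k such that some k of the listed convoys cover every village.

Take {S5, S6}. Their union is {1, 2, 3, 4, 5, 6, 7}, which is all 7 villages.
No single convoy has all 7 villages (the largest, S6, has 6), so 2 is optimal.

2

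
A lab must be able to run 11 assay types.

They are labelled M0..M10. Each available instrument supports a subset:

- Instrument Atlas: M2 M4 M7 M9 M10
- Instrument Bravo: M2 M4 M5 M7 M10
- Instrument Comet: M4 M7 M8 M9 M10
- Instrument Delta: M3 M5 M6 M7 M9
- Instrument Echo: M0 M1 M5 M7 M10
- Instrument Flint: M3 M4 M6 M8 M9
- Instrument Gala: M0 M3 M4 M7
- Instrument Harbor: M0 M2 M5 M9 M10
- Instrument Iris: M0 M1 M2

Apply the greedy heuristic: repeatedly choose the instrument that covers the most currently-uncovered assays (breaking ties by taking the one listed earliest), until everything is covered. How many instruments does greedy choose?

Greedy: pick Atlas (covers 5 new) → pick Delta (covers 3 new) → pick Echo (covers 2 new) → pick Comet (covers 1 new). Total picks: 4.
(The true minimum cover uses only 3 instruments, so greedy is not optimal here.)

4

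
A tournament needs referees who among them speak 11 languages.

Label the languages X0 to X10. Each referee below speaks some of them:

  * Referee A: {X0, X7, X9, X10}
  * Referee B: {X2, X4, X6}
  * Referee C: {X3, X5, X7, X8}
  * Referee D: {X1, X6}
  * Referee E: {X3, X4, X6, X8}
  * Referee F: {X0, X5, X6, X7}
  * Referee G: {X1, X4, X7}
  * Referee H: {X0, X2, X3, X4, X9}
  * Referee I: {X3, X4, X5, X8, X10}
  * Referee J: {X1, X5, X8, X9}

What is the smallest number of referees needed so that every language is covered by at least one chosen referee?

4

Take {A, B, C, D}. Their union is {X0, X1, X2, X3, X4, X5, X6, X7, X8, X9, X10}, which is all 11 languages.
No 3 of the 10 referees cover everything (all 120 combinations miss at least one language), so 4 is optimal.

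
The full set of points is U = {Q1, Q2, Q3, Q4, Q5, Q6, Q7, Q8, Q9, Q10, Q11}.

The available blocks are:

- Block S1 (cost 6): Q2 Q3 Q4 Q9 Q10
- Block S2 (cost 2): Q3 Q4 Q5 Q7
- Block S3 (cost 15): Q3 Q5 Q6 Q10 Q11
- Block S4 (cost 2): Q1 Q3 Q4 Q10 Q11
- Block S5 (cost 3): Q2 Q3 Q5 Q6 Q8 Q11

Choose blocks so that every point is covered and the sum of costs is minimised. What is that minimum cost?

13

S1, S2, S4, S5 together cover every point (S1 ∪ S2 ∪ S4 ∪ S5 = {Q1, Q2, Q3, Q4, Q5, Q6, Q7, Q8, Q9, Q10, Q11}); total cost 6 + 2 + 2 + 3 = 13.
No covering selection has total cost below 13.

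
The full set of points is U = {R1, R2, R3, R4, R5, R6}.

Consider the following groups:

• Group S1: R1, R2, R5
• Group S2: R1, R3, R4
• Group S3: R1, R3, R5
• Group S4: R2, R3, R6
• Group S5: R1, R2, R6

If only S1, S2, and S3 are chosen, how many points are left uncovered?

Union of S1, S2, S3 = {R1, R2, R3, R4, R5}.
Not covered: R6 — 1 point.

1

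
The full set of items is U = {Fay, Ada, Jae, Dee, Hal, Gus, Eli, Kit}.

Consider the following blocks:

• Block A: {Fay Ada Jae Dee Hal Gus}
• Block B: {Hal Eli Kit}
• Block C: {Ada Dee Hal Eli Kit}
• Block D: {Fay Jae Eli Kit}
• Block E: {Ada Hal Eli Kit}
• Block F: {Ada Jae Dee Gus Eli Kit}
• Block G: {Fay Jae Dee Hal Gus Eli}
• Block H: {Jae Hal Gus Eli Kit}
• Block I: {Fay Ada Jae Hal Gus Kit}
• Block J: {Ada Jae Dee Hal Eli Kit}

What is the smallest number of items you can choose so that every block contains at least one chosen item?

The 2 items {Jae, Kit} hit every block.
No single item lies in every block, so at least 2 are needed and 2 is optimal.

2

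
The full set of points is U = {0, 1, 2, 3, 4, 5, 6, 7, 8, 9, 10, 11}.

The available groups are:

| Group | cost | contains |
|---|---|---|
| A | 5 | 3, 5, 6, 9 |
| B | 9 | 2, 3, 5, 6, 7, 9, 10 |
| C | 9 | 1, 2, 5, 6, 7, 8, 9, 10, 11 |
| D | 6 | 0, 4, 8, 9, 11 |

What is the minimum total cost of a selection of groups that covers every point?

A, C, D together cover every point (A ∪ C ∪ D = {0, 1, 2, 3, 4, 5, 6, 7, 8, 9, 10, 11}); total cost 5 + 9 + 6 = 20.
No covering selection has total cost below 20.

20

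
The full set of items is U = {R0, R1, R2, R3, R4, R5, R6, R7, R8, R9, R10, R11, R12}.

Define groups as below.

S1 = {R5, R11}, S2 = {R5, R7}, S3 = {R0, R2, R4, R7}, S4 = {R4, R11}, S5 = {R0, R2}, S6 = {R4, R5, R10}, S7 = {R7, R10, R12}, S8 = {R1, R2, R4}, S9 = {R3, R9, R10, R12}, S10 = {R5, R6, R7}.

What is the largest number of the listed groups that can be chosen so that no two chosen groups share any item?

4

S4, S5, S9, S10 are pairwise disjoint (S4={R4,R11}; S5={R0,R2}; S9={R3,R9,R10,R12}; S10={R5,R6,R7}).
Every remaining group overlaps one of these, and no 5 of the listed groups are pairwise disjoint, so 4 is the maximum.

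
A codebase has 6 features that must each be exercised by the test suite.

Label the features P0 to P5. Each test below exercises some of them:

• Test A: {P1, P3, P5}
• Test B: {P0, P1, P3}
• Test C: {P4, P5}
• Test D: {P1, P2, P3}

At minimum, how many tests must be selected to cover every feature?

Take {B, C, D}. Their union is {P0, P1, P2, P3, P4, P5}, which is all 6 features.
Only B contains P0, so B is forced; the remaining 3 features need at least 2 more tests (each remaining test adds at most 2) — so at least 3 tests are needed, and 3 is optimal.

3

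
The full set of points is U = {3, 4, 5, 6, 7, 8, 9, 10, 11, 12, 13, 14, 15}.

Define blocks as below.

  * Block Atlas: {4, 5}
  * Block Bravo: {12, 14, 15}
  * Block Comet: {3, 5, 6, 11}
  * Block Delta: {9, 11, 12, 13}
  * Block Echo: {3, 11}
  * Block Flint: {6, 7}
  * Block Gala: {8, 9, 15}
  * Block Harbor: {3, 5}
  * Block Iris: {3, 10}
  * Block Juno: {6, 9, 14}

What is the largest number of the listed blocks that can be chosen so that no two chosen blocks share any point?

Atlas, Echo, Flint, Gala are pairwise disjoint (Atlas={4,5}; Echo={3,11}; Flint={6,7}; Gala={8,9,15}).
Every remaining block overlaps one of these, and no 5 of the listed blocks are pairwise disjoint, so 4 is the maximum.

4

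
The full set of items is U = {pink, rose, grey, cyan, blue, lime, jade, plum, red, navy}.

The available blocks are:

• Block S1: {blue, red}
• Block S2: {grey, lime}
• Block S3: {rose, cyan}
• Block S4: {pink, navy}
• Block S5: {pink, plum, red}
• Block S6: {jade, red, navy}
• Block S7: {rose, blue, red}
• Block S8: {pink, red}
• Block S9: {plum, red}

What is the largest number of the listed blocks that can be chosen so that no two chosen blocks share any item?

4

S1, S2, S3, S4 are pairwise disjoint (S1={blue,red}; S2={grey,lime}; S3={rose,cyan}; S4={pink,navy}).
Every remaining block overlaps one of these, and no 5 of the listed blocks are pairwise disjoint, so 4 is the maximum.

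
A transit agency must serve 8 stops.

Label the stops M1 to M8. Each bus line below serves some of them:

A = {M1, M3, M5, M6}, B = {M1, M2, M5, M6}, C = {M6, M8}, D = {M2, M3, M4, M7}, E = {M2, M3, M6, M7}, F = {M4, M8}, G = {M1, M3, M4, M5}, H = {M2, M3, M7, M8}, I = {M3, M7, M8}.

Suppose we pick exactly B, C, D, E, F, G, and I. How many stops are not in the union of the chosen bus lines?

Union of B, C, D, E, F, G, I = {M1, M2, M3, M4, M5, M6, M7, M8} — that's every stop, so 0 are uncovered.

0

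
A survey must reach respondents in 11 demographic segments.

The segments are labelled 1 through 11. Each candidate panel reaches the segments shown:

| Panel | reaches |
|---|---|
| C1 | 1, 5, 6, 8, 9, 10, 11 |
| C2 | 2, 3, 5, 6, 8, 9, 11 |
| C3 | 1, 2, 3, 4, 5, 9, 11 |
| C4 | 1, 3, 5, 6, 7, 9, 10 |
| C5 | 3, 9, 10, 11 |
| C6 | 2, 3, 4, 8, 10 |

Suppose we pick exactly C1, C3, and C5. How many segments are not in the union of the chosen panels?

1

Union of C1, C3, C5 = {1, 2, 3, 4, 5, 6, 8, 9, 10, 11}.
Not covered: 7 — 1 segment.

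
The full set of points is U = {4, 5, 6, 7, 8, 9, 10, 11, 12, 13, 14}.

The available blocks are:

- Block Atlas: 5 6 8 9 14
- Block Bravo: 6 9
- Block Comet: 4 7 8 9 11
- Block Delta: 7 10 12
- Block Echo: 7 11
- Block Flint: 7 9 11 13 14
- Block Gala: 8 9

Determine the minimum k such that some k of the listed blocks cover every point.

Atlas and Comet and Delta and Flint together: Atlas ∪ Comet ∪ Delta ∪ Flint = {4, 5, 6, 7, 8, 9, 10, 11, 12, 13, 14} — every point is covered.
No 3 of the 7 blocks cover everything (all 35 combinations miss at least one point), so 4 is optimal.

4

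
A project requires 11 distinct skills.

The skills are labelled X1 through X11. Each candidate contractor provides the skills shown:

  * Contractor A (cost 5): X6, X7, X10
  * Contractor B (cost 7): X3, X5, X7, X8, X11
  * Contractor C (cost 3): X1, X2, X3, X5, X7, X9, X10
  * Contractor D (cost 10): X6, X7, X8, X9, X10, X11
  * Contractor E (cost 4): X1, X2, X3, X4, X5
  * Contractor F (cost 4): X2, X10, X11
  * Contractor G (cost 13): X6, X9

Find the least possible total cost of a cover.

D, E together cover every skill (D ∪ E = {X1, X2, X3, X4, X5, X6, X7, X8, X9, X10, X11}); total cost 10 + 4 = 14.
The greedy pick C, D, E costs 17; no covering selection beats 14.

14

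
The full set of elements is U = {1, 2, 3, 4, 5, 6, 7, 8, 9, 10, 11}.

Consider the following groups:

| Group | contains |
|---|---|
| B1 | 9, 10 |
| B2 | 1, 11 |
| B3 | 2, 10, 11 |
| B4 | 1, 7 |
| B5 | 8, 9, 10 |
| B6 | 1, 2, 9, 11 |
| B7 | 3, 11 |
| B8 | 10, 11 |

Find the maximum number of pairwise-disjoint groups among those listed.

B1, B4, B7 are pairwise disjoint (B1={9,10}; B4={1,7}; B7={3,11}).
Every remaining group overlaps one of these, and no 4 of the listed groups are pairwise disjoint, so 3 is the maximum.

3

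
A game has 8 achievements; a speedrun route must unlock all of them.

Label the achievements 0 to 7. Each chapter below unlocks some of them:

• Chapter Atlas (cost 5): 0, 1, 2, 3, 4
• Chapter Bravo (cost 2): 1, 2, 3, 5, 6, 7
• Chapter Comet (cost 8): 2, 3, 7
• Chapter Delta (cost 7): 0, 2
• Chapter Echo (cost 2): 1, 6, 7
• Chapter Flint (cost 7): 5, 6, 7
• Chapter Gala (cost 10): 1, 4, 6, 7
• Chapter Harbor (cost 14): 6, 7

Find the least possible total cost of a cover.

7

Atlas, Bravo together cover every achievement (Atlas ∪ Bravo = {0, 1, 2, 3, 4, 5, 6, 7}); total cost 5 + 2 = 7.
No covering selection has total cost below 7.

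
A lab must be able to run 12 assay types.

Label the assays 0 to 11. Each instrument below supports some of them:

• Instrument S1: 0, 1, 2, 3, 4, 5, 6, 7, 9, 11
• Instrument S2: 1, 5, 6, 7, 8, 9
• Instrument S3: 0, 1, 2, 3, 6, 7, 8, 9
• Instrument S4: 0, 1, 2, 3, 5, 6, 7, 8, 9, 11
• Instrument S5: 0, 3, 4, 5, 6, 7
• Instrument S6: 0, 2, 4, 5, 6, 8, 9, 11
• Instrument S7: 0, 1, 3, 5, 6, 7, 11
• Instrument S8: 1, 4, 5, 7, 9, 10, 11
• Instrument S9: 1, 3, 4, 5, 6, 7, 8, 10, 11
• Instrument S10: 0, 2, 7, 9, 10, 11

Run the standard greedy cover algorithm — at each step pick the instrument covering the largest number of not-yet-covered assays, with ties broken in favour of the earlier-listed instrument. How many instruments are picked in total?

Greedy: pick S1 (covers 10 new) → pick S9 (covers 2 new). Total picks: 2.

2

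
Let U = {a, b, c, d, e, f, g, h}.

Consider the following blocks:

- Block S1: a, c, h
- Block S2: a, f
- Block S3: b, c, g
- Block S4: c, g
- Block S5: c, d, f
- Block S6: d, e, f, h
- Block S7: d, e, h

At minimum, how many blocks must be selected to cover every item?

3

Take {S2, S3, S6}. Their union is {a, b, c, d, e, f, g, h}, which is all 8 items.
Only S3 contains b, so S3 is forced; the remaining 5 items need at least 2 more blocks (each remaining block adds at most 4) — so at least 3 blocks are needed, and 3 is optimal.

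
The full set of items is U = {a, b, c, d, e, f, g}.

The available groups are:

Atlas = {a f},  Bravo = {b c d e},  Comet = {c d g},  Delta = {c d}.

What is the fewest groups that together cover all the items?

Atlas and Bravo and Comet together: Atlas ∪ Bravo ∪ Comet = {a, b, c, d, e, f, g} — every item is covered.
Only Atlas contains a, so Atlas is forced; the remaining 5 items need at least 2 more groups (each remaining group adds at most 4) — so at least 3 groups are needed, and 3 is optimal.

3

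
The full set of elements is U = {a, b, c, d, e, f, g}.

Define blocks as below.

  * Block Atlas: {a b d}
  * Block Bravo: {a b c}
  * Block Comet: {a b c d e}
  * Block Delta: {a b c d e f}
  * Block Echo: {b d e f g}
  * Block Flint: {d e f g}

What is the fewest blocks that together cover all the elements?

2

Comet and Echo cover everything between them: the union {a, b, c, d, e, f, g} is all of U.
No single block has all 7 elements (the largest, Delta, has 6), so 2 is optimal.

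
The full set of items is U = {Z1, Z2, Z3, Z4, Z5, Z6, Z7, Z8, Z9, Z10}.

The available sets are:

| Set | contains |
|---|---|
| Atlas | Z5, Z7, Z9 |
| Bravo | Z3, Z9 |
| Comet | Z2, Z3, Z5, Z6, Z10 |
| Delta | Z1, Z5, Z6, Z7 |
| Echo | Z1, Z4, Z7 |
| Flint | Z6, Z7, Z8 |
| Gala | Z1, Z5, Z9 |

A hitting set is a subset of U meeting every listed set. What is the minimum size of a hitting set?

3

Take H = {Z5, Z7, Z9}. Each listed set contains at least one of these, so H is a hitting set of size 3.
No choice of 2 items meets every set, so 3 is the minimum.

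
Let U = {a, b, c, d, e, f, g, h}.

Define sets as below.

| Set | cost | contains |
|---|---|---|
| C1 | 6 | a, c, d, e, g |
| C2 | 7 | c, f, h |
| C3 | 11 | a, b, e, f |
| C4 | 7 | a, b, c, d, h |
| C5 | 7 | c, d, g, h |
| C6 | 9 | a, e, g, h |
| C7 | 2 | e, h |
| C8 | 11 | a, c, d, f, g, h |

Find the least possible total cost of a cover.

18

C3, C5 together cover every point (C3 ∪ C5 = {a, b, c, d, e, f, g, h}); total cost 11 + 7 = 18.
The greedy pick C7, C1, C3 costs 19; no covering selection beats 18.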